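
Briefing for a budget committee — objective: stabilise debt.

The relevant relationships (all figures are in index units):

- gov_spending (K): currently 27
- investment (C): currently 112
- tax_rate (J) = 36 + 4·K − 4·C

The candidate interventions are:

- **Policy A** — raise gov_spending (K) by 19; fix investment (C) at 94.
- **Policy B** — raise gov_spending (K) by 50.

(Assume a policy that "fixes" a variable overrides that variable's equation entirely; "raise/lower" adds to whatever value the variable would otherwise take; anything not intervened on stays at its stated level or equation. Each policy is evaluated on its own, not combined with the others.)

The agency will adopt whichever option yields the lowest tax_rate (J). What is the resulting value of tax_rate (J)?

-156

Policy A (K + 19, C := 94):
  K = 27 + 19 = 46
  C = 94
  J = 36 + 4·46 − 4·94 = -156
Policy B (K + 50):
  K = 27 + 50 = 77
  C = 112
  J = 36 + 4·77 − 4·112 = -104
Comparing — Policy A: J=-156, Policy B: J=-104. Lowest is -156 (Policy A).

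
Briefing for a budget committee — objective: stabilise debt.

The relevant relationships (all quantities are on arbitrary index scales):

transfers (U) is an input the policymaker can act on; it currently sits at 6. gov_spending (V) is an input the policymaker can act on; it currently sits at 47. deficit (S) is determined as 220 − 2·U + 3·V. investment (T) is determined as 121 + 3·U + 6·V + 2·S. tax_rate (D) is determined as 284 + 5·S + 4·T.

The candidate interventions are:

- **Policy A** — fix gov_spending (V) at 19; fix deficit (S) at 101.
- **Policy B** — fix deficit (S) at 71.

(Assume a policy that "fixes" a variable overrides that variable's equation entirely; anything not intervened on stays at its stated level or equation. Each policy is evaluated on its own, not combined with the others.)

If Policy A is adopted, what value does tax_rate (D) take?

Policy A (V := 19, S := 101):
  U = 6
  V = 19
  S = 101
  T = 121 + 3·6 + 6·19 + 2·101 = 455
  D = 284 + 5·101 + 4·455 = 2609

2609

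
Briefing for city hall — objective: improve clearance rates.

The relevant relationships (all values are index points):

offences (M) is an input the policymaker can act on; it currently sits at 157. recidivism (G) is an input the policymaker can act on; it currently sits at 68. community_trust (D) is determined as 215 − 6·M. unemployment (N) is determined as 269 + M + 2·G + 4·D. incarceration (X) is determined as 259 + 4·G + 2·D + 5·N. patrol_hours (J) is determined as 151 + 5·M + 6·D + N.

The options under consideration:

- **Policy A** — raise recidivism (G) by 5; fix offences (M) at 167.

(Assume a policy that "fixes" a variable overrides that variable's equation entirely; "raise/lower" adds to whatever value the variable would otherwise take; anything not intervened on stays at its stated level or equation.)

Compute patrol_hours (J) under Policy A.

-6302

Policy A (G + 5, M := 167):
  M = 167
  G = 68 + 5 = 73
  D = 215 − 6·167 = -787
  N = 269 + 167 + 2·73 + 4·(-787) = -2566
  J = 151 + 5·167 + 6·(-787) + (-2566) = -6302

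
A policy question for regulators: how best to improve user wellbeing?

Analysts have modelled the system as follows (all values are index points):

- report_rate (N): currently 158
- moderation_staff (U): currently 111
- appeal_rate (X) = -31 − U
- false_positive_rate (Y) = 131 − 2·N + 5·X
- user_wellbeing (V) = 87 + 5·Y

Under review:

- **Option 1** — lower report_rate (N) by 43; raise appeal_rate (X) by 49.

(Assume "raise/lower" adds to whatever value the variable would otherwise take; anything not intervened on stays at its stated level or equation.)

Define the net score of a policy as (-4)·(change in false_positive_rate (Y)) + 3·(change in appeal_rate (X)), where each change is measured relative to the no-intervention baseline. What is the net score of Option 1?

Baseline:
  N = 158
  U = 111
  X = -31 − 111 = -142
  Y = 131 − 2·158 + 5·(-142) = -895
Option 1 (N − 43, X + 49):
  N = 158 − 43 = 115
  U = 111
  X = -31 − 111 (+49 from intervention) = -93
  Y = 131 − 2·115 + 5·(-93) = -564
ΔY = -564 − (-895) = 331; ΔX = -93 − (-142) = 49
Score = (-4)·331 + 3·49 = -1177

-1177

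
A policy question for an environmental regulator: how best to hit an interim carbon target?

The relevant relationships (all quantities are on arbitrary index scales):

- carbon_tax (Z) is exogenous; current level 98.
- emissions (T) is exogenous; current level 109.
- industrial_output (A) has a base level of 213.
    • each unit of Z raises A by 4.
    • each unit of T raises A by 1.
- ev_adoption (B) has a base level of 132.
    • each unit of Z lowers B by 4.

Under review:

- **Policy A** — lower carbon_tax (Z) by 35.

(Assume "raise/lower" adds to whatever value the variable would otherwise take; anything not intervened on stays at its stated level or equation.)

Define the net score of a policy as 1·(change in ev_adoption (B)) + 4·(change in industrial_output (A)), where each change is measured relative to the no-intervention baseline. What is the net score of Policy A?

-420

Baseline:
  Z = 98
  T = 109
  A = 213 + 4·98 + 109 = 714
  B = 132 − 4·98 = -260
Policy A (Z − 35):
  Z = 98 − 35 = 63
  T = 109
  A = 213 + 4·63 + 109 = 574
  B = 132 − 4·63 = -120
ΔB = -120 − (-260) = 140; ΔA = 574 − 714 = -140
Score = 1·140 + 4·(-140) = -420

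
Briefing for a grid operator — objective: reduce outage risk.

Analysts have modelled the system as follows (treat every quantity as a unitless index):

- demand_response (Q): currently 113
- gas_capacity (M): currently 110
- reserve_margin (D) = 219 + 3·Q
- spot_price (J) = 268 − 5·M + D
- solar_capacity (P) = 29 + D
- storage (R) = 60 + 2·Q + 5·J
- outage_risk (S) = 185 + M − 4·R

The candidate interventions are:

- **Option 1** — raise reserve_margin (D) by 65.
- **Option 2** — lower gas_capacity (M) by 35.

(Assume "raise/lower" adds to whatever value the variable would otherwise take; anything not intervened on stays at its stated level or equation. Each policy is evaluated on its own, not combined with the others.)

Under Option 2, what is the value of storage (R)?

2541

Option 2 (M − 35):
  Q = 113
  M = 110 − 35 = 75
  D = 219 + 3·113 = 558
  J = 268 − 5·75 + 558 = 451
  R = 60 + 2·113 + 5·451 = 2541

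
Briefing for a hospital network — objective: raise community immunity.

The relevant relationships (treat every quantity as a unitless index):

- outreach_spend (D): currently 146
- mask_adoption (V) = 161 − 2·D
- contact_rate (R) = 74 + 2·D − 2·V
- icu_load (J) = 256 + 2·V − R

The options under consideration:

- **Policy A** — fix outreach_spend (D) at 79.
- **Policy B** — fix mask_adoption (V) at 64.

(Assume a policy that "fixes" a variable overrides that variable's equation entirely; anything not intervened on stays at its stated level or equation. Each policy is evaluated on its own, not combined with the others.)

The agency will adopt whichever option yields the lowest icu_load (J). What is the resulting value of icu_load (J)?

Policy A (D := 79):
  D = 79
  V = 161 − 2·79 = 3
  R = 74 + 2·79 − 2·3 = 226
  J = 256 + 2·3 − 226 = 36
Policy B (V := 64):
  D = 146
  V = 64
  R = 74 + 2·146 − 2·64 = 238
  J = 256 + 2·64 − 238 = 146
Comparing — Policy A: J=36, Policy B: J=146. Lowest is 36 (Policy A).

36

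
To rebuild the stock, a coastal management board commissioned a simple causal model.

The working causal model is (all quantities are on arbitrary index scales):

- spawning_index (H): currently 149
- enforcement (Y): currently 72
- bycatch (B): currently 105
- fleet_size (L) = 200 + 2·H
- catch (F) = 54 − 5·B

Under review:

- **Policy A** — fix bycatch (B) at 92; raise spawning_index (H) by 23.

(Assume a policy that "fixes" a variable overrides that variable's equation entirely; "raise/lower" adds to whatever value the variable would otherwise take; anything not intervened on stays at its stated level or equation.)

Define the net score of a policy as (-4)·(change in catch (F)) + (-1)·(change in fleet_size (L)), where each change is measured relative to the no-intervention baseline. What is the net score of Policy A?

-306

Baseline:
  H = 149
  B = 105
  L = 200 + 2·149 = 498
  F = 54 − 5·105 = -471
Policy A (B := 92, H + 23):
  H = 149 + 23 = 172
  B = 92
  L = 200 + 2·172 = 544
  F = 54 − 5·92 = -406
ΔF = -406 − (-471) = 65; ΔL = 544 − 498 = 46
Score = (-4)·65 + (-1)·46 = -306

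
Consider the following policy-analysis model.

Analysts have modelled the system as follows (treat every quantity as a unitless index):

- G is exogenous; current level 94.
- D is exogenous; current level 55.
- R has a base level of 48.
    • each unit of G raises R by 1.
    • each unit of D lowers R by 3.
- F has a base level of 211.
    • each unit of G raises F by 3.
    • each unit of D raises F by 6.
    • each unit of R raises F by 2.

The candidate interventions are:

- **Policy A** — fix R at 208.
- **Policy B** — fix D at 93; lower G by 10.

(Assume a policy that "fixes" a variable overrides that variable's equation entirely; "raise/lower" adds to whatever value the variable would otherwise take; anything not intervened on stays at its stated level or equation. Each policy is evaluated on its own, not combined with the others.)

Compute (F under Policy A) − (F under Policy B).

Policy A (R := 208):
  G = 94
  D = 55
  R = 208
  F = 211 + 3·94 + 6·55 + 2·208 = 1239
Policy B (D := 93, G − 10):
  G = 94 − 10 = 84
  D = 93
  R = 48 + 84 − 3·93 = -147
  F = 211 + 3·84 + 6·93 + 2·(-147) = 727
F: 1239 − 727 = 512

512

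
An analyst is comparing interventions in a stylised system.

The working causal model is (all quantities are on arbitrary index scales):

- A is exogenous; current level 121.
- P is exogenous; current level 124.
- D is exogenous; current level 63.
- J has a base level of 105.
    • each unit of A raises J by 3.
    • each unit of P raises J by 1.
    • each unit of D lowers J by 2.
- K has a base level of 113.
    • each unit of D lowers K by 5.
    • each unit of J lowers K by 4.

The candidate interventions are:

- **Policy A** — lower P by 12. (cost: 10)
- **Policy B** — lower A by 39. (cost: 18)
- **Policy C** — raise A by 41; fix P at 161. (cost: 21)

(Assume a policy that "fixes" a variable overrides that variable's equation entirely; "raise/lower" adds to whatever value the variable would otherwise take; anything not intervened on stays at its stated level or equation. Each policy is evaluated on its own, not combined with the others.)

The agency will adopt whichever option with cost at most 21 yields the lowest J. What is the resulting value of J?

349

Policy A (P − 12):
  A = 121
  P = 124 − 12 = 112
  D = 63
  J = 105 + 3·121 + 112 − 2·63 = 454
Policy B (A − 39):
  A = 121 − 39 = 82
  P = 124
  D = 63
  J = 105 + 3·82 + 124 − 2·63 = 349
Policy C (A + 41, P := 161):
  A = 121 + 41 = 162
  P = 161
  D = 63
  J = 105 + 3·162 + 161 − 2·63 = 626
Comparing — Policy A: J=454, Policy B: J=349, Policy C: J=626. Lowest is 349 (Policy B).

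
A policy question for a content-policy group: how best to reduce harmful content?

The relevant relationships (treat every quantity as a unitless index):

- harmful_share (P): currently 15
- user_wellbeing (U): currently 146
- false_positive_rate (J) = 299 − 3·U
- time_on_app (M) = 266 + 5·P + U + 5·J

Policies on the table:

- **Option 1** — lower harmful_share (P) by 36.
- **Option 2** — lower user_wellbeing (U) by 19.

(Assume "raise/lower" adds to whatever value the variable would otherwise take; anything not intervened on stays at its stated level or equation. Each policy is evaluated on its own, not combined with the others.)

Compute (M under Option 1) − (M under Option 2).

Option 1 (P − 36):
  P = 15 − 36 = -21
  U = 146
  J = 299 − 3·146 = -139
  M = 266 + 5·(-21) + 146 + 5·(-139) = -388
Option 2 (U − 19):
  P = 15
  U = 146 − 19 = 127
  J = 299 − 3·127 = -82
  M = 266 + 5·15 + 127 + 5·(-82) = 58
M: -388 − 58 = -446

-446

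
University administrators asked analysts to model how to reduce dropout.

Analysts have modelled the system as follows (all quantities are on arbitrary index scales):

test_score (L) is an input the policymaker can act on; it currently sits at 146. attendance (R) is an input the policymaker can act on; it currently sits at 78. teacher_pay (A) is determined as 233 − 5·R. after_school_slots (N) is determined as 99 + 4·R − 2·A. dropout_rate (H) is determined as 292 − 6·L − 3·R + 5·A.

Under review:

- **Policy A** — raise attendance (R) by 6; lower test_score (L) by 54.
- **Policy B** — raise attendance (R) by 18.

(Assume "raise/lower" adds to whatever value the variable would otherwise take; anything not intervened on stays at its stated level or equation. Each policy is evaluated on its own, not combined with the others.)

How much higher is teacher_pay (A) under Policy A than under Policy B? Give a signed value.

60

Policy A (R + 6, L − 54):
  R = 78 + 6 = 84
  A = 233 − 5·84 = -187
Policy B (R + 18):
  R = 78 + 18 = 96
  A = 233 − 5·96 = -247
A: -187 − (-247) = 60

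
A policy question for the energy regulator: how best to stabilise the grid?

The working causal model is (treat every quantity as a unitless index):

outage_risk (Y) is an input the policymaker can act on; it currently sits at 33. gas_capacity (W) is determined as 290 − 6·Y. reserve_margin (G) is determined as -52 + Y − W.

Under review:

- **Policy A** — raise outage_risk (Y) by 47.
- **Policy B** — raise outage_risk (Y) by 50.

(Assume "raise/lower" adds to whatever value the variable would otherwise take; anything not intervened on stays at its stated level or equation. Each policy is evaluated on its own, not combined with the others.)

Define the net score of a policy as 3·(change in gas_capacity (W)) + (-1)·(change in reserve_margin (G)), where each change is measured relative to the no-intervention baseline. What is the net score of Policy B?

Baseline:
  Y = 33
  W = 290 − 6·33 = 92
  G = -52 + 33 − 92 = -111
Policy B (Y + 50):
  Y = 33 + 50 = 83
  W = 290 − 6·83 = -208
  G = -52 + 83 − (-208) = 239
ΔW = -208 − 92 = -300; ΔG = 239 − (-111) = 350
Score = 3·(-300) + (-1)·350 = -1250

-1250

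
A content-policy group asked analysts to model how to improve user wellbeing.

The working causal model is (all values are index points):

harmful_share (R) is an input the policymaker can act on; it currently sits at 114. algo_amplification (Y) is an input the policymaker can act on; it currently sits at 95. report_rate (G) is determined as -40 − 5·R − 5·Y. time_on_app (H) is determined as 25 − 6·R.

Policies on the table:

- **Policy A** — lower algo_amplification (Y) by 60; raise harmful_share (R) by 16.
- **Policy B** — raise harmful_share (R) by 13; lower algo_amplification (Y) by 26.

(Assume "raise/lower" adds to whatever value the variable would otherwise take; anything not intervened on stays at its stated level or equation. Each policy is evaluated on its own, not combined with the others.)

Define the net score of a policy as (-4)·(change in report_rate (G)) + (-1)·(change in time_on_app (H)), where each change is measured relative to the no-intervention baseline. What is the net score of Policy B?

Baseline:
  R = 114
  Y = 95
  G = -40 − 5·114 − 5·95 = -1085
  H = 25 − 6·114 = -659
Policy B (R + 13, Y − 26):
  R = 114 + 13 = 127
  Y = 95 − 26 = 69
  G = -40 − 5·127 − 5·69 = -1020
  H = 25 − 6·127 = -737
ΔG = -1020 − (-1085) = 65; ΔH = -737 − (-659) = -78
Score = (-4)·65 + (-1)·(-78) = -182

-182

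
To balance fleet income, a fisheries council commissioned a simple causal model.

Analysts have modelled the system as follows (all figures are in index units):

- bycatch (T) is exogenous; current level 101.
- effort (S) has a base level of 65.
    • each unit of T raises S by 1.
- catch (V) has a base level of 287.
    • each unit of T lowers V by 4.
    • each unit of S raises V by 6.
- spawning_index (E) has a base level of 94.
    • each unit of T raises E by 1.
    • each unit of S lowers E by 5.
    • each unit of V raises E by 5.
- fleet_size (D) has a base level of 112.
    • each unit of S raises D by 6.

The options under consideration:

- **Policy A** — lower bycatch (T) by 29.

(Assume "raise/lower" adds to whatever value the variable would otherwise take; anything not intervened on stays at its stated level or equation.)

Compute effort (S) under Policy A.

137

Policy A (T − 29):
  T = 101 − 29 = 72
  S = 65 + 72 = 137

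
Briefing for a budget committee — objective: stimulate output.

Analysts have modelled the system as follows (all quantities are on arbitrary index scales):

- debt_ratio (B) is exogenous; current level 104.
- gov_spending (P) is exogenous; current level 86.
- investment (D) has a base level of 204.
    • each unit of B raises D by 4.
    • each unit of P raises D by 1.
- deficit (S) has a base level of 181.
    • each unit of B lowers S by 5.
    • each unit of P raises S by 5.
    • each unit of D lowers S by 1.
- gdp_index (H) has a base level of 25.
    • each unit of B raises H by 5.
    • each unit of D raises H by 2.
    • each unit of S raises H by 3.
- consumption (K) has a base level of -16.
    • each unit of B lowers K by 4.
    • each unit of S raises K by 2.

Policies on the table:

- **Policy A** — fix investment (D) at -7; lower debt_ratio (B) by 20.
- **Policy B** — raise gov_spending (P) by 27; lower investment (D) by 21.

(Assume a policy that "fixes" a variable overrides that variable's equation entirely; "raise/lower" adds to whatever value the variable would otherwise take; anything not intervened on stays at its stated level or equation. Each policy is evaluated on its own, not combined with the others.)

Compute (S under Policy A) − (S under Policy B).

684

Policy A (D := -7, B − 20):
  B = 104 − 20 = 84
  P = 86
  D = -7
  S = 181 − 5·84 + 5·86 − (-7) = 198
Policy B (P + 27, D − 21):
  B = 104
  P = 86 + 27 = 113
  D = 204 + 4·104 + 113 (−21 from intervention) = 712
  S = 181 − 5·104 + 5·113 − 712 = -486
S: 198 − (-486) = 684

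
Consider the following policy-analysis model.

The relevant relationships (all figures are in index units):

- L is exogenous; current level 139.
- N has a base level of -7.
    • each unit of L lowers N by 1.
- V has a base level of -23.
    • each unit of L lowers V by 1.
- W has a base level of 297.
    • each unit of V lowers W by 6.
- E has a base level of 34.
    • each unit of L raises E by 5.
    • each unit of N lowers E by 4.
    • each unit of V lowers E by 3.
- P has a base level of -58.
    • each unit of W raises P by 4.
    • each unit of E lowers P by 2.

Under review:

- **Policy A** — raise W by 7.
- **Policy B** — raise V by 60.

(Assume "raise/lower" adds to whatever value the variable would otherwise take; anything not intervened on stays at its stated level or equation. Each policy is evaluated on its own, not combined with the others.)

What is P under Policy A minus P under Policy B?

1108

Policy A (W + 7):
  L = 139
  N = -7 − 139 = -146
  V = -23 − 139 = -162
  W = 297 − 6·(-162) (+7 from intervention) = 1276
  E = 34 + 5·139 − 4·(-146) − 3·(-162) = 1799
  P = -58 + 4·1276 − 2·1799 = 1448
Policy B (V + 60):
  L = 139
  N = -7 − 139 = -146
  V = -23 − 139 (+60 from intervention) = -102
  W = 297 − 6·(-102) = 909
  E = 34 + 5·139 − 4·(-146) − 3·(-102) = 1619
  P = -58 + 4·909 − 2·1619 = 340
P: 1448 − 340 = 1108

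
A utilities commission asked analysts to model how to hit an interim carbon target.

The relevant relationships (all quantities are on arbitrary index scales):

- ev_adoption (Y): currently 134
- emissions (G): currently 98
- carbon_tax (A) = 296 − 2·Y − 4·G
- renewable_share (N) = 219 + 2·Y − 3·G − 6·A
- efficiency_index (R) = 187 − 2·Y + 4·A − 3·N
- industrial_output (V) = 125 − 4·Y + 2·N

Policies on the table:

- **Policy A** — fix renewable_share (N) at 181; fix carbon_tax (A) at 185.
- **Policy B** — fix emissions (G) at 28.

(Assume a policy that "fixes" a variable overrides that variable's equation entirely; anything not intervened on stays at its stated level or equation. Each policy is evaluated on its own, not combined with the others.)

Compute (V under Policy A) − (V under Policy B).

-1452

Policy A (N := 181, A := 185):
  Y = 134
  G = 98
  A = 185
  N = 181
  V = 125 − 4·134 + 2·181 = -49
Policy B (G := 28):
  Y = 134
  G = 28
  A = 296 − 2·134 − 4·28 = -84
  N = 219 + 2·134 − 3·28 − 6·(-84) = 907
  V = 125 − 4·134 + 2·907 = 1403
V: -49 − 1403 = -1452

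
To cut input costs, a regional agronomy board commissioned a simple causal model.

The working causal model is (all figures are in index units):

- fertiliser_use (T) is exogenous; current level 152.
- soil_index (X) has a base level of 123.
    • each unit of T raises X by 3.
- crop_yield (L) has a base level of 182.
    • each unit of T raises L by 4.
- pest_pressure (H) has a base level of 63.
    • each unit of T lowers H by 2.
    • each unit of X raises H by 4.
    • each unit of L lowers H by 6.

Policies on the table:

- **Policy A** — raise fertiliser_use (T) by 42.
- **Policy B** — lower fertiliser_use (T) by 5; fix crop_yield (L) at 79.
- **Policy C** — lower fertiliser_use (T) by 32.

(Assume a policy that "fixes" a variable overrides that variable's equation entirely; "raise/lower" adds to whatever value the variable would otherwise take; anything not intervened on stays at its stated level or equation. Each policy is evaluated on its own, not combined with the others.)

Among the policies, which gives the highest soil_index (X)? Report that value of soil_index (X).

Policy A (T + 42):
  T = 152 + 42 = 194
  X = 123 + 3·194 = 705
Policy B (T − 5, L := 79):
  T = 152 − 5 = 147
  X = 123 + 3·147 = 564
Policy C (T − 32):
  T = 152 − 32 = 120
  X = 123 + 3·120 = 483
Comparing — Policy A: X=705, Policy B: X=564, Policy C: X=483. Highest is 705 (Policy A).

705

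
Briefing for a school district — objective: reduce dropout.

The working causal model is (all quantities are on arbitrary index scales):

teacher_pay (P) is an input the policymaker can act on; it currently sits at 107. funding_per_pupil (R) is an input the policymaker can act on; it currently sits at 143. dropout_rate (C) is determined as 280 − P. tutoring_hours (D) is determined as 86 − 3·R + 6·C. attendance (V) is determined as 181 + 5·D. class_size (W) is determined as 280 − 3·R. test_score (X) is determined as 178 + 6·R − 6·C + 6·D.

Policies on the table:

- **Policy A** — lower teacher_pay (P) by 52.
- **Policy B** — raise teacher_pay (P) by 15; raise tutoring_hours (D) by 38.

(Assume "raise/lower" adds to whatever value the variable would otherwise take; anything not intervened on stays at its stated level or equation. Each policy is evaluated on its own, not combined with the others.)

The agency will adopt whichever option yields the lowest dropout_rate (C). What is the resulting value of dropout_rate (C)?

158

Policy A (P − 52):
  P = 107 − 52 = 55
  C = 280 − 55 = 225
Policy B (P + 15, D + 38):
  P = 107 + 15 = 122
  C = 280 − 122 = 158
Comparing — Policy A: C=225, Policy B: C=158. Lowest is 158 (Policy B).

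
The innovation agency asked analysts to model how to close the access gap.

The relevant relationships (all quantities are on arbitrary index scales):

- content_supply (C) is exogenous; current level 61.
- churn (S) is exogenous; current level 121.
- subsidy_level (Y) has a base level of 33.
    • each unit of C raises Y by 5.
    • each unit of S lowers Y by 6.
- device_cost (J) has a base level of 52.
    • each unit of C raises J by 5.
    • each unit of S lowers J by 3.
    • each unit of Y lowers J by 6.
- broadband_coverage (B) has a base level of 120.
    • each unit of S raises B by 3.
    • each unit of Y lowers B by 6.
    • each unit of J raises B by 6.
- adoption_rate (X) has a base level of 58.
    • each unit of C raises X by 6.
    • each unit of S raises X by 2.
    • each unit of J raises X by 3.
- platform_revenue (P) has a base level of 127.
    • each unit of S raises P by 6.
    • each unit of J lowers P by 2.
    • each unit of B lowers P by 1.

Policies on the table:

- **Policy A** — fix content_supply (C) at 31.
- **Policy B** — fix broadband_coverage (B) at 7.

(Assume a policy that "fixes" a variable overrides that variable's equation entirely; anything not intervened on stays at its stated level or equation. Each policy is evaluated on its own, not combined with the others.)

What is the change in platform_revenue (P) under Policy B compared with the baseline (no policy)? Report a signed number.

Baseline:
  C = 61
  S = 121
  Y = 33 + 5·61 − 6·121 = -388
  J = 52 + 5·61 − 3·121 − 6·(-388) = 2322
  B = 120 + 3·121 − 6·(-388) + 6·2322 = 16743
  P = 127 + 6·121 − 2·2322 − 16743 = -20534
Policy B (B := 7):
  C = 61
  S = 121
  Y = 33 + 5·61 − 6·121 = -388
  J = 52 + 5·61 − 3·121 − 6·(-388) = 2322
  B = 7
  P = 127 + 6·121 − 2·2322 − 7 = -3798
Change in P: -3798 − (-20534) = 16736

16736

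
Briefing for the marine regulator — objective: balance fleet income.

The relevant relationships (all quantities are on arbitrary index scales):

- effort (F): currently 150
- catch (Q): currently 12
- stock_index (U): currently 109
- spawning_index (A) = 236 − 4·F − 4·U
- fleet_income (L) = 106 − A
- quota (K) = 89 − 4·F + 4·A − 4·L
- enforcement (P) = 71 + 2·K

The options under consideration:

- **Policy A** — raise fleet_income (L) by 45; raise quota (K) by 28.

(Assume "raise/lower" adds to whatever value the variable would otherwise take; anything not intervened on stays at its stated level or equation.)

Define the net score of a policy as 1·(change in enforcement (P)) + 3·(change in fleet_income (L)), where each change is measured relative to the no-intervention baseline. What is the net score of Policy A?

-169

Baseline:
  F = 150
  U = 109
  A = 236 − 4·150 − 4·109 = -800
  L = 106 − (-800) = 906
  K = 89 − 4·150 + 4·(-800) − 4·906 = -7335
  P = 71 + 2·(-7335) = -14599
Policy A (L + 45, K + 28):
  F = 150
  U = 109
  A = 236 − 4·150 − 4·109 = -800
  L = 106 − (-800) (+45 from intervention) = 951
  K = 89 − 4·150 + 4·(-800) − 4·951 (+28 from intervention) = -7487
  P = 71 + 2·(-7487) = -14903
ΔP = -14903 − (-14599) = -304; ΔL = 951 − 906 = 45
Score = 1·(-304) + 3·45 = -169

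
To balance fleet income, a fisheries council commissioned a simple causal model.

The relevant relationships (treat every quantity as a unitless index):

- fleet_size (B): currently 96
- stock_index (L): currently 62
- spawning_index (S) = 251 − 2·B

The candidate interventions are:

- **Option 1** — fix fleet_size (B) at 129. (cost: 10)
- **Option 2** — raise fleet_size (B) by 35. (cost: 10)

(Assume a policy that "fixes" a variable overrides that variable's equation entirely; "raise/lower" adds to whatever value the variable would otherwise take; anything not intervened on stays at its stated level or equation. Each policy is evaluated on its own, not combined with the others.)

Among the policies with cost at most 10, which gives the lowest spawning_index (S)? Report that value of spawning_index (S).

Option 1 (B := 129):
  B = 129
  S = 251 − 2·129 = -7
Option 2 (B + 35):
  B = 96 + 35 = 131
  S = 251 − 2·131 = -11
Comparing — Option 1: S=-7, Option 2: S=-11. Lowest is -11 (Option 2).

-11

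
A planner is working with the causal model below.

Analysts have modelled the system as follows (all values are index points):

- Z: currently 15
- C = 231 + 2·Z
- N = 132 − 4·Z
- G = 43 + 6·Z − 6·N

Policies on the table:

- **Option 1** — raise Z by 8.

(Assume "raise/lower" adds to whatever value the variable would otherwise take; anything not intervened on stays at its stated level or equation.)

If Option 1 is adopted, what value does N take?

40

Option 1 (Z + 8):
  Z = 15 + 8 = 23
  N = 132 − 4·23 = 40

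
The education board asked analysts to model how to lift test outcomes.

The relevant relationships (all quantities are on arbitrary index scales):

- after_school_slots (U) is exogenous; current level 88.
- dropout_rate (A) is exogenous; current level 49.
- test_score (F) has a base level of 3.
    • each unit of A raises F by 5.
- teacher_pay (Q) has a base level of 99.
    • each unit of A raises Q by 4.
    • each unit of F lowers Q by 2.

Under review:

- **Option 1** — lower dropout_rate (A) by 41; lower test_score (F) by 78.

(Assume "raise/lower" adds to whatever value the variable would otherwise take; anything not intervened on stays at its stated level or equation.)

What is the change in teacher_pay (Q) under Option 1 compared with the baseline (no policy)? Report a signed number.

Baseline:
  A = 49
  F = 3 + 5·49 = 248
  Q = 99 + 4·49 − 2·248 = -201
Option 1 (A − 41, F − 78):
  A = 49 − 41 = 8
  F = 3 + 5·8 (−78 from intervention) = -35
  Q = 99 + 4·8 − 2·(-35) = 201
Change in Q: 201 − (-201) = 402

402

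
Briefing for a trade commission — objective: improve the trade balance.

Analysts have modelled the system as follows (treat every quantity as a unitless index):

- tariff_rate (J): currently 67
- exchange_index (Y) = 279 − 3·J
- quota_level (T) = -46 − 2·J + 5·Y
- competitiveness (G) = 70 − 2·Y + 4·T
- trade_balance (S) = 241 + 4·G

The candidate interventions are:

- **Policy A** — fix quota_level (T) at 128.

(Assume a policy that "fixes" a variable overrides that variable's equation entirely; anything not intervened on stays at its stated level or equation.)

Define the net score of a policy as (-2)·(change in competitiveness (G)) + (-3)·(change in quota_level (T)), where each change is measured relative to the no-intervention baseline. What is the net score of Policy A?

902

Baseline:
  J = 67
  Y = 279 − 3·67 = 78
  T = -46 − 2·67 + 5·78 = 210
  G = 70 − 2·78 + 4·210 = 754
Policy A (T := 128):
  J = 67
  Y = 279 − 3·67 = 78
  T = 128
  G = 70 − 2·78 + 4·128 = 426
ΔG = 426 − 754 = -328; ΔT = 128 − 210 = -82
Score = (-2)·(-328) + (-3)·(-82) = 902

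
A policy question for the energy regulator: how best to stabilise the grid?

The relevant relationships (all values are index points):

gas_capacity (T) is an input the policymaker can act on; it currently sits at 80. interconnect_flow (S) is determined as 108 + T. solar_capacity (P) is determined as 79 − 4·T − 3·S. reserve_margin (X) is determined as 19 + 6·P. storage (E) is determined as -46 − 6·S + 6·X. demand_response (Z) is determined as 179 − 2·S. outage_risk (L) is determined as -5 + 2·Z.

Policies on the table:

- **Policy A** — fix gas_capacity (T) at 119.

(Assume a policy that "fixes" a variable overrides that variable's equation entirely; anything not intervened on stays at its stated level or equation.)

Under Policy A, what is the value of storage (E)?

Policy A (T := 119):
  T = 119
  S = 108 + 119 = 227
  P = 79 − 4·119 − 3·227 = -1078
  X = 19 + 6·(-1078) = -6449
  E = -46 − 6·227 + 6·(-6449) = -40102

-40102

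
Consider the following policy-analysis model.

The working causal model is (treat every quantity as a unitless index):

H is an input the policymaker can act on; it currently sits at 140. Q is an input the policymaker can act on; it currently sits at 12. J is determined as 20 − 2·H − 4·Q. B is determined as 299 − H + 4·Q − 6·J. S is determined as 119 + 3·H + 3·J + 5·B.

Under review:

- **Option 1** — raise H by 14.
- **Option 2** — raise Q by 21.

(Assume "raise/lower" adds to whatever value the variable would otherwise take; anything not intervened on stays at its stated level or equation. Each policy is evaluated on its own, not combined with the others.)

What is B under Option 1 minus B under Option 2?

-434

Option 1 (H + 14):
  H = 140 + 14 = 154
  Q = 12
  J = 20 − 2·154 − 4·12 = -336
  B = 299 − 154 + 4·12 − 6·(-336) = 2209
Option 2 (Q + 21):
  H = 140
  Q = 12 + 21 = 33
  J = 20 − 2·140 − 4·33 = -392
  B = 299 − 140 + 4·33 − 6·(-392) = 2643
B: 2209 − 2643 = -434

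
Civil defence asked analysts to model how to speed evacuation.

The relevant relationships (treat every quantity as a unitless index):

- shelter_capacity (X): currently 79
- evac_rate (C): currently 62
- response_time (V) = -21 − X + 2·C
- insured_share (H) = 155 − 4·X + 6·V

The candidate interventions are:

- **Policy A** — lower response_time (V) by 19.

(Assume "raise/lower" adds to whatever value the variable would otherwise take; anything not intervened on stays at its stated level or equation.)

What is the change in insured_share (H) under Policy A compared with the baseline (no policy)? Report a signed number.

Baseline:
  X = 79
  C = 62
  V = -21 − 79 + 2·62 = 24
  H = 155 − 4·79 + 6·24 = -17
Policy A (V − 19):
  X = 79
  C = 62
  V = -21 − 79 + 2·62 (−19 from intervention) = 5
  H = 155 − 4·79 + 6·5 = -131
Change in H: -131 − (-17) = -114

-114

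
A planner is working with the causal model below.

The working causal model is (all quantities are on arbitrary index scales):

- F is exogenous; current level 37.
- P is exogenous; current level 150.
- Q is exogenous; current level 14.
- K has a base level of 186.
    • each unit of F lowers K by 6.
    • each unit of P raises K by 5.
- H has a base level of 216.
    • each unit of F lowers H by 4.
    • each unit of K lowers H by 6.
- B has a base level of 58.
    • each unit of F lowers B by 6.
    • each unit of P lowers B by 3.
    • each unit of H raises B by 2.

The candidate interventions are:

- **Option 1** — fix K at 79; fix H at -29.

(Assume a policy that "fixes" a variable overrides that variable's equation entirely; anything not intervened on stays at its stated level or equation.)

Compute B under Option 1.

-672

Option 1 (K := 79, H := -29):
  F = 37
  P = 150
  K = 79
  H = -29
  B = 58 − 6·37 − 3·150 + 2·(-29) = -672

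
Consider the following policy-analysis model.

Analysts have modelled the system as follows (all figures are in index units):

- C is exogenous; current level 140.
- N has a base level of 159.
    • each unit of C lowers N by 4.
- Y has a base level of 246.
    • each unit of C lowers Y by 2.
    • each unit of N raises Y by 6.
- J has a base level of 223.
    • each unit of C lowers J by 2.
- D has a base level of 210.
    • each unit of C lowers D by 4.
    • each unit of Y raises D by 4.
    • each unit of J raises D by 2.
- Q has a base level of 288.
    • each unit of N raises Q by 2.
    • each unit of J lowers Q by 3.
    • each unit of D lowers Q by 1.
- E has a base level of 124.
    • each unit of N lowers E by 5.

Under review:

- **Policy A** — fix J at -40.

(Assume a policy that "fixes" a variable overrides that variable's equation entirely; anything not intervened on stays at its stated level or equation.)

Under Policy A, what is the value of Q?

Policy A (J := -40):
  C = 140
  N = 159 − 4·140 = -401
  Y = 246 − 2·140 + 6·(-401) = -2440
  J = -40
  D = 210 − 4·140 + 4·(-2440) + 2·(-40) = -10190
  Q = 288 + 2·(-401) − 3·(-40) − (-10190) = 9796

9796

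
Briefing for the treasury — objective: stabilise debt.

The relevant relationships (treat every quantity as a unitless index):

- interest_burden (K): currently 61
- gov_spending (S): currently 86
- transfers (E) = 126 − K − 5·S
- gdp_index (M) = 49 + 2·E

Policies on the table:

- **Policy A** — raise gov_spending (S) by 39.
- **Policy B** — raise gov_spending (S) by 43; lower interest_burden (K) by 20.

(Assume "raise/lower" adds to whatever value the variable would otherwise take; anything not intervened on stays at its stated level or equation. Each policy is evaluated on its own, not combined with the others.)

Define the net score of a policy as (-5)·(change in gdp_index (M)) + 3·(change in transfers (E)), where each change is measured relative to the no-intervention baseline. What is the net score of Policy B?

Baseline:
  K = 61
  S = 86
  E = 126 − 61 − 5·86 = -365
  M = 49 + 2·(-365) = -681
Policy B (S + 43, K − 20):
  K = 61 − 20 = 41
  S = 86 + 43 = 129
  E = 126 − 41 − 5·129 = -560
  M = 49 + 2·(-560) = -1071
ΔM = -1071 − (-681) = -390; ΔE = -560 − (-365) = -195
Score = (-5)·(-390) + 3·(-195) = 1365

1365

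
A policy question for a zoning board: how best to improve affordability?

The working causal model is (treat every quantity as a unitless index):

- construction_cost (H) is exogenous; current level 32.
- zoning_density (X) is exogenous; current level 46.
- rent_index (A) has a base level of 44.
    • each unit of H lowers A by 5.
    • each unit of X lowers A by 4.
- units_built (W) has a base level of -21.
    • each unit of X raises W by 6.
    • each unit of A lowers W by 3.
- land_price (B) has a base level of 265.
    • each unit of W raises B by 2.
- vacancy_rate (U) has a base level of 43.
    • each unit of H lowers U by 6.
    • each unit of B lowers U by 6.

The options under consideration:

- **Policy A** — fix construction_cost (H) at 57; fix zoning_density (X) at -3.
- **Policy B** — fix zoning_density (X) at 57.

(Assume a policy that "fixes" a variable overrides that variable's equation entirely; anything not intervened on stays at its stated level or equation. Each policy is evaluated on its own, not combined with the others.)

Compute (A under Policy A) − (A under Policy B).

115

Policy A (H := 57, X := -3):
  H = 57
  X = -3
  A = 44 − 5·57 − 4·(-3) = -229
Policy B (X := 57):
  H = 32
  X = 57
  A = 44 − 5·32 − 4·57 = -344
A: -229 − (-344) = 115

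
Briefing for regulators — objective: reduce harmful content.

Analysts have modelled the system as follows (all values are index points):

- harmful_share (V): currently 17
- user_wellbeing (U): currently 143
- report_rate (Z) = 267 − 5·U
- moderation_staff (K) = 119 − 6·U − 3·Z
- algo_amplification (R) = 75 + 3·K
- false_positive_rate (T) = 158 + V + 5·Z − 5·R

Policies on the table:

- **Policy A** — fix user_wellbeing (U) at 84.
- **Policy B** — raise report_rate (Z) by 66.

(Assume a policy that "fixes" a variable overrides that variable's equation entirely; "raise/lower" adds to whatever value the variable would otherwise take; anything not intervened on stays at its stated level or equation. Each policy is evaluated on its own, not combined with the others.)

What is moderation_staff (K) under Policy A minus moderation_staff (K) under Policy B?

Policy A (U := 84):
  U = 84
  Z = 267 − 5·84 = -153
  K = 119 − 6·84 − 3·(-153) = 74
Policy B (Z + 66):
  U = 143
  Z = 267 − 5·143 (+66 from intervention) = -382
  K = 119 − 6·143 − 3·(-382) = 407
K: 74 − 407 = -333

-333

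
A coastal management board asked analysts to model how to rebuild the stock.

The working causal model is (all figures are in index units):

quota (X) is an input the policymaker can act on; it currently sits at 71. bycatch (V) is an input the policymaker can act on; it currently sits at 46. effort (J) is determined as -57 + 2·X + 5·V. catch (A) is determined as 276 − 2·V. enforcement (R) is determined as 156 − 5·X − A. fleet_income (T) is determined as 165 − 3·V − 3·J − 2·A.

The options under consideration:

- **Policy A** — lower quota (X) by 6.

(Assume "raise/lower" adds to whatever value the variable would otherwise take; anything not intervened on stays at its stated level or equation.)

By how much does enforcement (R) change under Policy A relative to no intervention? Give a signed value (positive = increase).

30

Baseline:
  X = 71
  V = 46
  A = 276 − 2·46 = 184
  R = 156 − 5·71 − 184 = -383
Policy A (X − 6):
  X = 71 − 6 = 65
  V = 46
  A = 276 − 2·46 = 184
  R = 156 − 5·65 − 184 = -353
Change in R: -353 − (-383) = 30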